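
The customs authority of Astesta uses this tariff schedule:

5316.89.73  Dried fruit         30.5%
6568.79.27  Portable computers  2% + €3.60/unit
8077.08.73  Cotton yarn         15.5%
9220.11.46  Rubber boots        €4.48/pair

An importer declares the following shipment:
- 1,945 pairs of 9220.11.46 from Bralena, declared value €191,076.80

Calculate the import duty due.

€8,713.60

Line 1 (9220.11.46, Bralena, 1,945 pairs, €191,076.80):
Base rate for 9220.11.46 is €4.48/pair.
Duty = 1,945 × €4.48 = €8,713.60.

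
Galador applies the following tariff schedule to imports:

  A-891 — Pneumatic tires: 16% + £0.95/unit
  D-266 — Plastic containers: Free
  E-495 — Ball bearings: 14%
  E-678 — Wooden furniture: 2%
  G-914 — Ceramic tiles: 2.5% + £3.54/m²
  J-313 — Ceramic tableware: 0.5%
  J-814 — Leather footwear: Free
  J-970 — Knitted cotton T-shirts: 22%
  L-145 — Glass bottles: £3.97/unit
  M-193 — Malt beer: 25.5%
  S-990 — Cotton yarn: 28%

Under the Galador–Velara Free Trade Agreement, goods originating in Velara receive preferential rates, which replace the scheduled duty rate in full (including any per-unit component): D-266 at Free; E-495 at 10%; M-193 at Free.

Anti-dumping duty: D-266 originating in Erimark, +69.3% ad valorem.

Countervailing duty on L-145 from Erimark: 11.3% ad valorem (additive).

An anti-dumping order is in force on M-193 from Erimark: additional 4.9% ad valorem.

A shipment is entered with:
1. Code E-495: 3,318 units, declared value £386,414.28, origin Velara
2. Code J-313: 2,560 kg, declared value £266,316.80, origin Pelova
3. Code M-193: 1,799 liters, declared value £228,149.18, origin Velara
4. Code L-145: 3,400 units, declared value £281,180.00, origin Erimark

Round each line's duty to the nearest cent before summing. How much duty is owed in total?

Line 1 (E-495, Velara, 3,318 units, £386,414.28):
Base rate for E-495 is 14%.
Origin Velara qualifies under the Galador–Velara agreement and E-495 is covered: preferential rate 10% applies instead.
Duty = £386,414.28 × 10% = £38,641.43.
Line 2 (J-313, Pelova, 2,560 kg, £266,316.80):
Base rate for J-313 is 0.5%.
Duty = £266,316.80 × 0.5% = £1,331.58.
Line 3 (M-193, Velara, 1,799 liters, £228,149.18):
Base rate for M-193 is 25.5%.
Origin Velara qualifies under the Galador–Velara agreement and M-193 is covered: preferential rate Free applies instead.
The additional-duty order on M-193 targets Erimark, not Velara; it does not apply.
Duty = £228,149.18 × 0% = £0.00.
Line 4 (L-145, Erimark, 3,400 units, £281,180.00):
Base rate for L-145 is £3.97/unit.
Additional duty on L-145 from Erimark: +11.3% ad valorem. Applied ad valorem rate = 11.3%.
Duty = £281,180.00 × 11.3% + 3,400 × £3.97 = £45,271.34.
Total = £38,641.43 + £1,331.58 + £0.00 + £45,271.34 = £85,244.35.

£85,244.35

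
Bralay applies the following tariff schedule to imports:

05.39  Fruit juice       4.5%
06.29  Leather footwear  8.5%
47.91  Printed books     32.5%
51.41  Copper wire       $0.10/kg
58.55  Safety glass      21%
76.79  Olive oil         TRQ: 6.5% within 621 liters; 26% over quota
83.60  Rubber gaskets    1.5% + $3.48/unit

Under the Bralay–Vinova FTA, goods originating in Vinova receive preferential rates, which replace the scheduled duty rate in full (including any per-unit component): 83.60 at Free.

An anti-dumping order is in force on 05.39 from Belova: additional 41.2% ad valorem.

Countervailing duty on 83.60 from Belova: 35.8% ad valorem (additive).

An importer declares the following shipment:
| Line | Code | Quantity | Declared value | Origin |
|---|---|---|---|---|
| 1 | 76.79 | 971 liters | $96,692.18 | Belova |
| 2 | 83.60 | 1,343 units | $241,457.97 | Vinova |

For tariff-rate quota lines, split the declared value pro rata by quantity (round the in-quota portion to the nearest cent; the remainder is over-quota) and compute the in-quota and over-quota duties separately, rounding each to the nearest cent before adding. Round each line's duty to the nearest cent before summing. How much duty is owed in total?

$13,081.33

Line 1 (76.79, Belova, 971 liters, $96,692.18):
Code 76.79 is under a tariff-rate quota (threshold 621 liters). In-quota: 621 liters at 6.5%; over-quota: 350 liters at 26%.
Pro-rata value split: in-quota = $96,692.18 × 621/971 = $61,839.18; over-quota = $96,692.18 − $61,839.18 = $34,853.00.
In-quota duty = $61,839.18 × 6.5% = $4,019.55. Over-quota duty = $34,853.00 × 26% = $9,061.78.
Line duty = $4,019.55 + $9,061.78 = $13,081.33.
Line 2 (83.60, Vinova, 1,343 units, $241,457.97):
Base rate for 83.60 is 1.5% + $3.48/unit.
Origin Vinova qualifies under the Bralay–Vinova agreement and 83.60 is covered: preferential rate Free applies instead.
The additional-duty order on 83.60 targets Belova, not Vinova; it does not apply.
Duty = $241,457.97 × 0% = $0.00.
Total = $13,081.33 + $0.00 = $13,081.33.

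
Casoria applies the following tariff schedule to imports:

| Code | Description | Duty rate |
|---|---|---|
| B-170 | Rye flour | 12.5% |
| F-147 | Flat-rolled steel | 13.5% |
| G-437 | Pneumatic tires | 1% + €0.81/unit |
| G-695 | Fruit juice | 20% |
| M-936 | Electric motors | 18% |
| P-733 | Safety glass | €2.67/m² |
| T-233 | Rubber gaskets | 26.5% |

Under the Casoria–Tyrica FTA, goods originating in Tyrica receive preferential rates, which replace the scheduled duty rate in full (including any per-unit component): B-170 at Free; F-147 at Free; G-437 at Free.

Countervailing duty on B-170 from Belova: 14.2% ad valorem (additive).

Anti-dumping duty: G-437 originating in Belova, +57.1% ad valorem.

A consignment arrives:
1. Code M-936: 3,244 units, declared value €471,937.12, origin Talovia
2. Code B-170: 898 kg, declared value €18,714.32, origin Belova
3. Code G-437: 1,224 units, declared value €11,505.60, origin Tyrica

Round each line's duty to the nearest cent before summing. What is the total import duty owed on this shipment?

€89,945.40

Line 1 (M-936, Talovia, 3,244 units, €471,937.12):
Base rate for M-936 is 18%.
Duty = €471,937.12 × 18% = €84,948.68.
Line 2 (B-170, Belova, 898 kg, €18,714.32):
Base rate for B-170 is 12.5%.
B-170 has an FTA preferential rate, but origin Belova is not Tyrica; base rate stands.
Additional duty on B-170 from Belova: +14.2%. Applied ad valorem rate: 12.5% + 14.2% = 26.7%.
Duty = €18,714.32 × 26.7% = €4,996.72.
Line 3 (G-437, Tyrica, 1,224 units, €11,505.60):
Base rate for G-437 is 1% + €0.81/unit.
Origin Tyrica qualifies under the Casoria–Tyrica agreement and G-437 is covered: preferential rate Free applies instead.
The additional-duty order on G-437 targets Belova, not Tyrica; it does not apply.
Duty = €11,505.60 × 0% = €0.00.
Total = €84,948.68 + €4,996.72 + €0.00 = €89,945.40.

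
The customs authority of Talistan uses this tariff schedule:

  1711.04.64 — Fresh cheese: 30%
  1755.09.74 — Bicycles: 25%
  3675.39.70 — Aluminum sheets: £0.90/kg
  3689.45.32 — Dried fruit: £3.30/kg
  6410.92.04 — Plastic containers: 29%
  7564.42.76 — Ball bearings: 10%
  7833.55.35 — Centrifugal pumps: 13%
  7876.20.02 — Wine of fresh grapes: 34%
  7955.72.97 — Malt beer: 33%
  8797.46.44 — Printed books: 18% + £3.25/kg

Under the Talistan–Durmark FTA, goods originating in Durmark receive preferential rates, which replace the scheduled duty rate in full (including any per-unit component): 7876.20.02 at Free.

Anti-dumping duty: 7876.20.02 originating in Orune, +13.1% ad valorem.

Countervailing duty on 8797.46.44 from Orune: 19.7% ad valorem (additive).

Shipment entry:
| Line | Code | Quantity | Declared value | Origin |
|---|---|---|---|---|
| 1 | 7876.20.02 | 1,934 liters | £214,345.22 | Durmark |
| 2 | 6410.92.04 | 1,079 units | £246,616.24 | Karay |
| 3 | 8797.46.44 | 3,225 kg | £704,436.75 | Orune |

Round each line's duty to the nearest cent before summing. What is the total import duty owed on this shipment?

Line 1 (7876.20.02, Durmark, 1,934 liters, £214,345.22):
Base rate for 7876.20.02 is 34%.
Origin Durmark qualifies under the Talistan–Durmark agreement and 7876.20.02 is covered: preferential rate Free applies instead.
The additional-duty order on 7876.20.02 targets Orune, not Durmark; it does not apply.
Duty = £214,345.22 × 0% = £0.00.
Line 2 (6410.92.04, Karay, 1,079 units, £246,616.24):
Base rate for 6410.92.04 is 29%.
Duty = £246,616.24 × 29% = £71,518.71.
Line 3 (8797.46.44, Orune, 3,225 kg, £704,436.75):
Base rate for 8797.46.44 is 18% + £3.25/kg.
Additional duty on 8797.46.44 from Orune: +19.7%. Applied ad valorem rate: 18% + 19.7% = 37.7%.
Duty = £704,436.75 × 37.7% + 3,225 × £3.25 = £276,053.90.
Total = £0.00 + £71,518.71 + £276,053.90 = £347,572.61.

£347,572.61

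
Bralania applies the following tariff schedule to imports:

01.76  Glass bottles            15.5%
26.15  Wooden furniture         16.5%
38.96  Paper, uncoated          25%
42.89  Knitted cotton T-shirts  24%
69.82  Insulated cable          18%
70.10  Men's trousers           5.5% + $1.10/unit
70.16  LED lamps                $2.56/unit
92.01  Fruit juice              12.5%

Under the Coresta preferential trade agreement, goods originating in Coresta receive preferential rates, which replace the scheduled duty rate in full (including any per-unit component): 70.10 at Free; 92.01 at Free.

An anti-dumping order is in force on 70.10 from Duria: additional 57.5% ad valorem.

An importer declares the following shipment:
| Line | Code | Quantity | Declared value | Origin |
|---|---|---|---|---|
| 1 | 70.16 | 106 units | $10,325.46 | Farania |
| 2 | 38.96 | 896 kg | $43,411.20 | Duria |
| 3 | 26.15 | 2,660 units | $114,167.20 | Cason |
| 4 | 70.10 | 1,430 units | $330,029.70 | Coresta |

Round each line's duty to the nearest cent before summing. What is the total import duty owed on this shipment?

$29,961.75

Line 1 (70.16, Farania, 106 units, $10,325.46):
Base rate for 70.16 is $2.56/unit.
Duty = 106 × $2.56 = $271.36.
Line 2 (38.96, Duria, 896 kg, $43,411.20):
Base rate for 38.96 is 25%.
Duty = $43,411.20 × 25% = $10,852.80.
Line 3 (26.15, Cason, 2,660 units, $114,167.20):
Base rate for 26.15 is 16.5%.
Duty = $114,167.20 × 16.5% = $18,837.59.
Line 4 (70.10, Coresta, 1,430 units, $330,029.70):
Base rate for 70.10 is 5.5% + $1.10/unit.
Origin Coresta qualifies under the Bralania–Coresta agreement and 70.10 is covered: preferential rate Free applies instead.
The additional-duty order on 70.10 targets Duria, not Coresta; it does not apply.
Duty = $330,029.70 × 0% = $0.00.
Total = $271.36 + $10,852.80 + $18,837.59 + $0.00 = $29,961.75.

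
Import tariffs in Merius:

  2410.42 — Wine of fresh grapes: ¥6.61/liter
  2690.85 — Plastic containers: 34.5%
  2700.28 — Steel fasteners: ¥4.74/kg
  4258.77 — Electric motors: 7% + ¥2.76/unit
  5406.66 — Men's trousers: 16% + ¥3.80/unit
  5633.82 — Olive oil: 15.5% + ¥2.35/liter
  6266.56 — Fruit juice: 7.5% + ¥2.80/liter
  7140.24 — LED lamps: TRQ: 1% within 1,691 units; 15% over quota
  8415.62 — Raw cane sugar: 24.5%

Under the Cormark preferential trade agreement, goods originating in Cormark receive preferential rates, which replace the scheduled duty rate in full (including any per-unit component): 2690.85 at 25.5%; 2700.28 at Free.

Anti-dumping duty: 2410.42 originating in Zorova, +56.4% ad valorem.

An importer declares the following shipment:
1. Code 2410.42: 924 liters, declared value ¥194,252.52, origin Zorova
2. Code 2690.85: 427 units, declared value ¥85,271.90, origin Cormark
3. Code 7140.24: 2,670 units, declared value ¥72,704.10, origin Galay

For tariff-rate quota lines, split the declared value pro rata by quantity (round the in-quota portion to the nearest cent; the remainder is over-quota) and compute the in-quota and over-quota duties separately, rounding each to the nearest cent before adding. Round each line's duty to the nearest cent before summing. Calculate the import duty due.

Line 1 (2410.42, Zorova, 924 liters, ¥194,252.52):
Base rate for 2410.42 is ¥6.61/liter.
Additional duty on 2410.42 from Zorova: +56.4% ad valorem. Applied ad valorem rate = 56.4%.
Duty = ¥194,252.52 × 56.4% + 924 × ¥6.61 = ¥115,666.06.
Line 2 (2690.85, Cormark, 427 units, ¥85,271.90):
Base rate for 2690.85 is 34.5%.
Origin Cormark qualifies under the Merius–Cormark agreement and 2690.85 is covered: preferential rate 25.5% applies instead.
Duty = ¥85,271.90 × 25.5% = ¥21,744.33.
Line 3 (7140.24, Galay, 2,670 units, ¥72,704.10):
Code 7140.24 is under a tariff-rate quota (threshold 1,691 units). In-quota: 1,691 units at 1%; over-quota: 979 units at 15%.
Pro-rata value split: in-quota = ¥72,704.10 × 1,691/2,670 = ¥46,045.93; over-quota = ¥72,704.10 − ¥46,045.93 = ¥26,658.17.
In-quota duty = ¥46,045.93 × 1% = ¥460.46. Over-quota duty = ¥26,658.17 × 15% = ¥3,998.73.
Line duty = ¥460.46 + ¥3,998.73 = ¥4,459.19.
Total = ¥115,666.06 + ¥21,744.33 + ¥4,459.19 = ¥141,869.58.

¥141,869.58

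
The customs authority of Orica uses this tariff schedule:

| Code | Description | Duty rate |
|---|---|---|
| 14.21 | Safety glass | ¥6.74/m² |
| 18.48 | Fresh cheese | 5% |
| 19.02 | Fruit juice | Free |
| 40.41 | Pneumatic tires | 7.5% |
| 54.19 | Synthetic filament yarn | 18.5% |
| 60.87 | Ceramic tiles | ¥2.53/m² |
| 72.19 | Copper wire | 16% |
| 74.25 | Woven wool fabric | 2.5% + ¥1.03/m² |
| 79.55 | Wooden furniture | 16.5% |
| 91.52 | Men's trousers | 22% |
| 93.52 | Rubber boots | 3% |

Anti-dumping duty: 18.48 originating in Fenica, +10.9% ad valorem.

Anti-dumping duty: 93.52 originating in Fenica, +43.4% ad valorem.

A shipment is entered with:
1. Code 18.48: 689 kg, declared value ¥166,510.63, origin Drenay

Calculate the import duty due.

Line 1 (18.48, Drenay, 689 kg, ¥166,510.63):
Base rate for 18.48 is 5%.
The additional-duty order on 18.48 targets Fenica, not Drenay; it does not apply.
Duty = ¥166,510.63 × 5% = ¥8,325.53.

¥8,325.53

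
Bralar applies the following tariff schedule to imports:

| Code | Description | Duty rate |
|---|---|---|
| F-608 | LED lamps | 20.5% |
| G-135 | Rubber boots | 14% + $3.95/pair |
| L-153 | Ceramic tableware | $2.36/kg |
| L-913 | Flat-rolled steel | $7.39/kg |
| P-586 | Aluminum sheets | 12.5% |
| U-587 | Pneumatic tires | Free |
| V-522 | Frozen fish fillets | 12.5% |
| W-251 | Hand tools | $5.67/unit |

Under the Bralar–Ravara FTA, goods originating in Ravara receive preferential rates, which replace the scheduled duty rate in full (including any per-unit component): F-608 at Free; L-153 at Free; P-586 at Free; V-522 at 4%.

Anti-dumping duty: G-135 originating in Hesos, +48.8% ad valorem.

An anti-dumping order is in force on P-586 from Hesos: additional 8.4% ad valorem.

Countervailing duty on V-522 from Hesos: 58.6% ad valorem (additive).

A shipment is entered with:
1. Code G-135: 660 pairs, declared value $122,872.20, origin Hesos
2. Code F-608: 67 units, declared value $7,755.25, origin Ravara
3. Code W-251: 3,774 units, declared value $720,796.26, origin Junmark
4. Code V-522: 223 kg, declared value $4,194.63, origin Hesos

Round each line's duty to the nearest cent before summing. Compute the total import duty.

$104,151.70

Line 1 (G-135, Hesos, 660 pairs, $122,872.20):
Base rate for G-135 is 14% + $3.95/pair.
Additional duty on G-135 from Hesos: +48.8%. Applied ad valorem rate: 14% + 48.8% = 62.8%.
Duty = $122,872.20 × 62.8% + 660 × $3.95 = $79,770.74.
Line 2 (F-608, Ravara, 67 units, $7,755.25):
Base rate for F-608 is 20.5%.
Origin Ravara qualifies under the Bralar–Ravara agreement and F-608 is covered: preferential rate Free applies instead.
Duty = $7,755.25 × 0% = $0.00.
Line 3 (W-251, Junmark, 3,774 units, $720,796.26):
Base rate for W-251 is $5.67/unit.
Duty = 3,774 × $5.67 = $21,398.58.
Line 4 (V-522, Hesos, 223 kg, $4,194.63):
Base rate for V-522 is 12.5%.
V-522 has an FTA preferential rate, but origin Hesos is not Ravara; base rate stands.
Additional duty on V-522 from Hesos: +58.6%. Applied ad valorem rate: 12.5% + 58.6% = 71.1%.
Duty = $4,194.63 × 71.1% = $2,982.38.
Total = $79,770.74 + $0.00 + $21,398.58 + $2,982.38 = $104,151.70.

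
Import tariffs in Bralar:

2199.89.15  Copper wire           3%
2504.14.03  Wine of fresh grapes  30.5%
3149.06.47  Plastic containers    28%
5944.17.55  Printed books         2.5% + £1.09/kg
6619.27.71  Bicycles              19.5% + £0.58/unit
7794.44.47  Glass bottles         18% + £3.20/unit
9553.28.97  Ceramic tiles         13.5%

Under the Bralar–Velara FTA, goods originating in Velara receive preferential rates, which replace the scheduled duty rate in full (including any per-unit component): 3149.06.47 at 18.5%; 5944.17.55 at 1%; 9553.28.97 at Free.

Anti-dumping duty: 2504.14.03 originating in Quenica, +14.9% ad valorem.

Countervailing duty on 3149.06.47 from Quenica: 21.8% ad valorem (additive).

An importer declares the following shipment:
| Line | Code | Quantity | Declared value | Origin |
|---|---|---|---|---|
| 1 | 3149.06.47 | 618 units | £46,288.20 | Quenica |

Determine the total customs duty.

£23,051.52

Line 1 (3149.06.47, Quenica, 618 units, £46,288.20):
Base rate for 3149.06.47 is 28%.
3149.06.47 has an FTA preferential rate, but origin Quenica is not Velara; base rate stands.
Additional duty on 3149.06.47 from Quenica: +21.8%. Applied ad valorem rate: 28% + 21.8% = 49.8%.
Duty = £46,288.20 × 49.8% = £23,051.52.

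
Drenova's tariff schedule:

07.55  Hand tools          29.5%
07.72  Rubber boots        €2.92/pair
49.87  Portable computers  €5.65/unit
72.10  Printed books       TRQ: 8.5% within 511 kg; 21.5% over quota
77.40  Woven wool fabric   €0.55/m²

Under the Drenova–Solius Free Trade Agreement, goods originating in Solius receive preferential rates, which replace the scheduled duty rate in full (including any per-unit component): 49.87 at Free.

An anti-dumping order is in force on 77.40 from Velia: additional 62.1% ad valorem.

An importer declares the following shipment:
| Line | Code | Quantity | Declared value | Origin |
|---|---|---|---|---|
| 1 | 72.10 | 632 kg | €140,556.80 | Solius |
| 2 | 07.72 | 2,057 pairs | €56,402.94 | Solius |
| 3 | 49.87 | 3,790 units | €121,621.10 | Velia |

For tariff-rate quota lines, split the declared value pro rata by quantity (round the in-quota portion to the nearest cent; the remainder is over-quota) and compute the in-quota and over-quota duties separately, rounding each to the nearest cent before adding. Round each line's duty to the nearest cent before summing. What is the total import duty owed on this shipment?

€42,865.62

Line 1 (72.10, Solius, 632 kg, €140,556.80):
Code 72.10 is under a tariff-rate quota (threshold 511 kg). In-quota: 511 kg at 8.5%; over-quota: 121 kg at 21.5%.
Pro-rata value split: in-quota = €140,556.80 × 511/632 = €113,646.40; over-quota = €140,556.80 − €113,646.40 = €26,910.40.
In-quota duty = €113,646.40 × 8.5% = €9,659.94. Over-quota duty = €26,910.40 × 21.5% = €5,785.74.
Line duty = €9,659.94 + €5,785.74 = €15,445.68.
Line 2 (07.72, Solius, 2,057 pairs, €56,402.94):
Base rate for 07.72 is €2.92/pair.
Origin Solius is the FTA partner but 07.72 is not on the preference list; base rate stands.
Duty = 2,057 × €2.92 = €6,006.44.
Line 3 (49.87, Velia, 3,790 units, €121,621.10):
Base rate for 49.87 is €5.65/unit.
49.87 has an FTA preferential rate, but origin Velia is not Solius; base rate stands.
Duty = 3,790 × €5.65 = €21,413.50.
Total = €15,445.68 + €6,006.44 + €21,413.50 = €42,865.62.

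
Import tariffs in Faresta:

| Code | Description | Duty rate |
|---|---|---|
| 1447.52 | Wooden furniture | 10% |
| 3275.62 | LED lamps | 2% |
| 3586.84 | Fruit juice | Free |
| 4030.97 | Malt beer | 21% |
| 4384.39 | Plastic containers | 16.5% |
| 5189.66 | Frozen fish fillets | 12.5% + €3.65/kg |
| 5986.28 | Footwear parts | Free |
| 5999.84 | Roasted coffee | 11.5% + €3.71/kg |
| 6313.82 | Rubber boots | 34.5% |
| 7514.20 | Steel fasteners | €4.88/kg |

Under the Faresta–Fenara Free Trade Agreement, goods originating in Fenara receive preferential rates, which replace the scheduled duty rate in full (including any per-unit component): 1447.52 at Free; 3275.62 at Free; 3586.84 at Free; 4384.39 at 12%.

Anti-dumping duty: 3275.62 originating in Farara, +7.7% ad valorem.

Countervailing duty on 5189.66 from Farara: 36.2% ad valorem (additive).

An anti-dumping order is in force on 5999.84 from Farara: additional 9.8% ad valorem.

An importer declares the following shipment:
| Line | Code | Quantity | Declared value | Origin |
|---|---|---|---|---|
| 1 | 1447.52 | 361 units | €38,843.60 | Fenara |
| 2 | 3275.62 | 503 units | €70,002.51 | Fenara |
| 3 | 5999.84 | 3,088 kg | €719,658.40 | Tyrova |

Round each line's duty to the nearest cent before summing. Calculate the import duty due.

€94,217.20

Line 1 (1447.52, Fenara, 361 units, €38,843.60):
Base rate for 1447.52 is 10%.
Origin Fenara qualifies under the Faresta–Fenara agreement and 1447.52 is covered: preferential rate Free applies instead.
Duty = €38,843.60 × 0% = €0.00.
Line 2 (3275.62, Fenara, 503 units, €70,002.51):
Base rate for 3275.62 is 2%.
Origin Fenara qualifies under the Faresta–Fenara agreement and 3275.62 is covered: preferential rate Free applies instead.
The additional-duty order on 3275.62 targets Farara, not Fenara; it does not apply.
Duty = €70,002.51 × 0% = €0.00.
Line 3 (5999.84, Tyrova, 3,088 kg, €719,658.40):
Base rate for 5999.84 is 11.5% + €3.71/kg.
The additional-duty order on 5999.84 targets Farara, not Tyrova; it does not apply.
Duty = €719,658.40 × 11.5% + 3,088 × €3.71 = €94,217.20.
Total = €0.00 + €0.00 + €94,217.20 = €94,217.20.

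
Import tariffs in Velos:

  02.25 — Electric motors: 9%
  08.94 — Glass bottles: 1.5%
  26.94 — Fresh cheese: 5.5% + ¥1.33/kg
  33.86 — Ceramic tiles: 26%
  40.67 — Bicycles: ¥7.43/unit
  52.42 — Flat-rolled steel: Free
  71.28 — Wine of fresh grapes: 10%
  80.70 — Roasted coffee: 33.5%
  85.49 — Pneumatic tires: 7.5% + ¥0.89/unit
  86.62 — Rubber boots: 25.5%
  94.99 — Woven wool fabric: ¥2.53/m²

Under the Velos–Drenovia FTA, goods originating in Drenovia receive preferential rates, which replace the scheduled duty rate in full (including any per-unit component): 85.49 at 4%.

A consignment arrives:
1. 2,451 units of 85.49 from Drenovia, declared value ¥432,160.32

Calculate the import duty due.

Line 1 (85.49, Drenovia, 2,451 units, ¥432,160.32):
Base rate for 85.49 is 7.5% + ¥0.89/unit.
Origin Drenovia qualifies under the Velos–Drenovia agreement and 85.49 is covered: preferential rate 4% applies instead.
Duty = ¥432,160.32 × 4% = ¥17,286.41.

¥17,286.41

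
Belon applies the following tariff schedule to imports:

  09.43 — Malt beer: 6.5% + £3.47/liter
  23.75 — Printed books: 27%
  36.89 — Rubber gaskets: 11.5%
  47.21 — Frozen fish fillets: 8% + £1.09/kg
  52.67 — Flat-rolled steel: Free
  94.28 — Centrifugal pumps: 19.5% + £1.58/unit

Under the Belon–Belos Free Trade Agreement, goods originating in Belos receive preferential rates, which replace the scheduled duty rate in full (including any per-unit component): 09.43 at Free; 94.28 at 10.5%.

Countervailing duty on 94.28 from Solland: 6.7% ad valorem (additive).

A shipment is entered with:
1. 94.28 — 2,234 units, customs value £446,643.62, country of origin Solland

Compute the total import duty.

Line 1 (94.28, Solland, 2,234 units, £446,643.62):
Base rate for 94.28 is 19.5% + £1.58/unit.
94.28 has an FTA preferential rate, but origin Solland is not Belos; base rate stands.
Additional duty on 94.28 from Solland: +6.7%. Applied ad valorem rate: 19.5% + 6.7% = 26.2%.
Duty = £446,643.62 × 26.2% + 2,234 × £1.58 = £120,550.35.

£120,550.35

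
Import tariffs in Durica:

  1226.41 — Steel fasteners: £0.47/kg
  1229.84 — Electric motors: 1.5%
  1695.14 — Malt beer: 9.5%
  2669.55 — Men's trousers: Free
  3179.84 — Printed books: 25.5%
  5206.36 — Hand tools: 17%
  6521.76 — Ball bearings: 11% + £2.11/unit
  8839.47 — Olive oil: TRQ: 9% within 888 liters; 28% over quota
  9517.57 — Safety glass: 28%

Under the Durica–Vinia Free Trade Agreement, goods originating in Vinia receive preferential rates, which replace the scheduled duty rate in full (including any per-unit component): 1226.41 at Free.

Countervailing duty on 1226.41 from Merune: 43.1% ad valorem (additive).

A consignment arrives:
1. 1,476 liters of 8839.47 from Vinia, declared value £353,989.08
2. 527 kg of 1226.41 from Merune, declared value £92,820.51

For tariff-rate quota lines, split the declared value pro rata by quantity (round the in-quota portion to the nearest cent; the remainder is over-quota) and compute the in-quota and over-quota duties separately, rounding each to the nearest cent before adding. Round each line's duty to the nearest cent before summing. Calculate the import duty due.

£98,906.15

Line 1 (8839.47, Vinia, 1,476 liters, £353,989.08):
Code 8839.47 is under a tariff-rate quota (threshold 888 liters). In-quota: 888 liters at 9%; over-quota: 588 liters at 28%.
Pro-rata value split: in-quota = £353,989.08 × 888/1,476 = £212,969.04; over-quota = £353,989.08 − £212,969.04 = £141,020.04.
In-quota duty = £212,969.04 × 9% = £19,167.21. Over-quota duty = £141,020.04 × 28% = £39,485.61.
Line duty = £19,167.21 + £39,485.61 = £58,652.82.
Line 2 (1226.41, Merune, 527 kg, £92,820.51):
Base rate for 1226.41 is £0.47/kg.
1226.41 has an FTA preferential rate, but origin Merune is not Vinia; base rate stands.
Additional duty on 1226.41 from Merune: +43.1% ad valorem. Applied ad valorem rate = 43.1%.
Duty = £92,820.51 × 43.1% + 527 × £0.47 = £40,253.33.
Total = £58,652.82 + £40,253.33 = £98,906.15.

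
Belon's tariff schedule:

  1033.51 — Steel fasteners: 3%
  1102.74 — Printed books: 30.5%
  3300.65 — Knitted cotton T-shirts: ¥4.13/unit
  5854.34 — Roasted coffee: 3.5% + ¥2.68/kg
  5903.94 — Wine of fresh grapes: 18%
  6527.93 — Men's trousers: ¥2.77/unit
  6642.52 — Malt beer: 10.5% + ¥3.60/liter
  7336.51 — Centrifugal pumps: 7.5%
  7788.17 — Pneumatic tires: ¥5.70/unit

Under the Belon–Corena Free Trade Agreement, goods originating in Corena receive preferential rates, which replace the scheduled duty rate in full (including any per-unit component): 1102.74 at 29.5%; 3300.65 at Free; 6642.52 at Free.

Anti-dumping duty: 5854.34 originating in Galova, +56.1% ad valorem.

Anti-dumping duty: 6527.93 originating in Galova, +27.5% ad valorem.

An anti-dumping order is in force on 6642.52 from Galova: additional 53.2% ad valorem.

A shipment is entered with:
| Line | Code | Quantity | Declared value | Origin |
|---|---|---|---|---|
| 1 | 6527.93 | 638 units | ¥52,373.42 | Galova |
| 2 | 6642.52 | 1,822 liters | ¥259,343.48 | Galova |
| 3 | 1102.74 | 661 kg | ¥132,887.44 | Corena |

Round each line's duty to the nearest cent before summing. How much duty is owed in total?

Line 1 (6527.93, Galova, 638 units, ¥52,373.42):
Base rate for 6527.93 is ¥2.77/unit.
Additional duty on 6527.93 from Galova: +27.5% ad valorem. Applied ad valorem rate = 27.5%.
Duty = ¥52,373.42 × 27.5% + 638 × ¥2.77 = ¥16,169.95.
Line 2 (6642.52, Galova, 1,822 liters, ¥259,343.48):
Base rate for 6642.52 is 10.5% + ¥3.60/liter.
6642.52 has an FTA preferential rate, but origin Galova is not Corena; base rate stands.
Additional duty on 6642.52 from Galova: +53.2%. Applied ad valorem rate: 10.5% + 53.2% = 63.7%.
Duty = ¥259,343.48 × 63.7% + 1,822 × ¥3.60 = ¥171,761.00.
Line 3 (1102.74, Corena, 661 kg, ¥132,887.44):
Base rate for 1102.74 is 30.5%.
Origin Corena qualifies under the Belon–Corena agreement and 1102.74 is covered: preferential rate 29.5% applies instead.
Duty = ¥132,887.44 × 29.5% = ¥39,201.79.
Total = ¥16,169.95 + ¥171,761.00 + ¥39,201.79 = ¥227,132.74.

¥227,132.74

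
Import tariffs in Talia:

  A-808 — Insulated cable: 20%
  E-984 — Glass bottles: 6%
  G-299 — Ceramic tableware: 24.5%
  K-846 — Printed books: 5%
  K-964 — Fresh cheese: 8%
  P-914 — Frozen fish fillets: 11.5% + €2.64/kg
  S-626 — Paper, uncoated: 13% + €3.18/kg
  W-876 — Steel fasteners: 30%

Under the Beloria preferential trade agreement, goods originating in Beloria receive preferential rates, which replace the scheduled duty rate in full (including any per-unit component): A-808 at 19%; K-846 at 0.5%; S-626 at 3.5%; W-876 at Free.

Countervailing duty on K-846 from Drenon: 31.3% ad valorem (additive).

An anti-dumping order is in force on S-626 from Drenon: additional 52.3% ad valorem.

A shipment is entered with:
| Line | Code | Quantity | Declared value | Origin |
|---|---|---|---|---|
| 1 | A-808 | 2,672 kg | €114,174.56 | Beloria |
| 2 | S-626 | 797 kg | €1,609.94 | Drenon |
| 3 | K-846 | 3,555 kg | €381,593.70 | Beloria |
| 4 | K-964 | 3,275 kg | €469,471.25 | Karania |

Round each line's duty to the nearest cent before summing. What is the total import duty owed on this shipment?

€64,744.59

Line 1 (A-808, Beloria, 2,672 kg, €114,174.56):
Base rate for A-808 is 20%.
Origin Beloria qualifies under the Talia–Beloria agreement and A-808 is covered: preferential rate 19% applies instead.
Duty = €114,174.56 × 19% = €21,693.17.
Line 2 (S-626, Drenon, 797 kg, €1,609.94):
Base rate for S-626 is 13% + €3.18/kg.
S-626 has an FTA preferential rate, but origin Drenon is not Beloria; base rate stands.
Additional duty on S-626 from Drenon: +52.3%. Applied ad valorem rate: 13% + 52.3% = 65.3%.
Duty = €1,609.94 × 65.3% + 797 × €3.18 = €3,585.75.
Line 3 (K-846, Beloria, 3,555 kg, €381,593.70):
Base rate for K-846 is 5%.
Origin Beloria qualifies under the Talia–Beloria agreement and K-846 is covered: preferential rate 0.5% applies instead.
The additional-duty order on K-846 targets Drenon, not Beloria; it does not apply.
Duty = €381,593.70 × 0.5% = €1,907.97.
Line 4 (K-964, Karania, 3,275 kg, €469,471.25):
Base rate for K-964 is 8%.
Duty = €469,471.25 × 8% = €37,557.70.
Total = €21,693.17 + €3,585.75 + €1,907.97 + €37,557.70 = €64,744.59.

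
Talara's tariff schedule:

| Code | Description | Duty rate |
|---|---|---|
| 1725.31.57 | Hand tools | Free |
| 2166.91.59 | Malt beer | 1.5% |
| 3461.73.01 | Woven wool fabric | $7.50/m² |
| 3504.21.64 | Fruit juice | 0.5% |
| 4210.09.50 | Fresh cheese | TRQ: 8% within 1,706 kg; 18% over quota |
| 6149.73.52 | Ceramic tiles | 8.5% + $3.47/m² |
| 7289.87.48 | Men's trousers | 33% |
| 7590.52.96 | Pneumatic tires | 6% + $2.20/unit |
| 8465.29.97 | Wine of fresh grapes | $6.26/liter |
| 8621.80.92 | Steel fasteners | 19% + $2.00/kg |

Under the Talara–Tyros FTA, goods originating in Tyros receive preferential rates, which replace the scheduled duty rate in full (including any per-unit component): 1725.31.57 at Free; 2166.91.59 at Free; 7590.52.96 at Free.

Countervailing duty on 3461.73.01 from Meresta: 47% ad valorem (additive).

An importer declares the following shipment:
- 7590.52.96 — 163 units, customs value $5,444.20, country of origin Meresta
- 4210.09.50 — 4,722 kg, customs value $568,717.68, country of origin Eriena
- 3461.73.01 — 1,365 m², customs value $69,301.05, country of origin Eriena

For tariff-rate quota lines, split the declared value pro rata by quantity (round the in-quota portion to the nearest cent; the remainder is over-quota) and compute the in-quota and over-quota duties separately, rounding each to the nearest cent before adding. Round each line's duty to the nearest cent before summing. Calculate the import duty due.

$92,744.87

Line 1 (7590.52.96, Meresta, 163 units, $5,444.20):
Base rate for 7590.52.96 is 6% + $2.20/unit.
7590.52.96 has an FTA preferential rate, but origin Meresta is not Tyros; base rate stands.
Duty = $5,444.20 × 6% + 163 × $2.20 = $685.25.
Line 2 (4210.09.50, Eriena, 4,722 kg, $568,717.68):
Code 4210.09.50 is under a tariff-rate quota (threshold 1,706 kg). In-quota: 1,706 kg at 8%; over-quota: 3,016 kg at 18%.
Pro-rata value split: in-quota = $568,717.68 × 1,706/4,722 = $205,470.64; over-quota = $568,717.68 − $205,470.64 = $363,247.04.
In-quota duty = $205,470.64 × 8% = $16,437.65. Over-quota duty = $363,247.04 × 18% = $65,384.47.
Line duty = $16,437.65 + $65,384.47 = $81,822.12.
Line 3 (3461.73.01, Eriena, 1,365 m², $69,301.05):
Base rate for 3461.73.01 is $7.50/m².
The additional-duty order on 3461.73.01 targets Meresta, not Eriena; it does not apply.
Duty = 1,365 × $7.50 = $10,237.50.
Total = $685.25 + $81,822.12 + $10,237.50 = $92,744.87.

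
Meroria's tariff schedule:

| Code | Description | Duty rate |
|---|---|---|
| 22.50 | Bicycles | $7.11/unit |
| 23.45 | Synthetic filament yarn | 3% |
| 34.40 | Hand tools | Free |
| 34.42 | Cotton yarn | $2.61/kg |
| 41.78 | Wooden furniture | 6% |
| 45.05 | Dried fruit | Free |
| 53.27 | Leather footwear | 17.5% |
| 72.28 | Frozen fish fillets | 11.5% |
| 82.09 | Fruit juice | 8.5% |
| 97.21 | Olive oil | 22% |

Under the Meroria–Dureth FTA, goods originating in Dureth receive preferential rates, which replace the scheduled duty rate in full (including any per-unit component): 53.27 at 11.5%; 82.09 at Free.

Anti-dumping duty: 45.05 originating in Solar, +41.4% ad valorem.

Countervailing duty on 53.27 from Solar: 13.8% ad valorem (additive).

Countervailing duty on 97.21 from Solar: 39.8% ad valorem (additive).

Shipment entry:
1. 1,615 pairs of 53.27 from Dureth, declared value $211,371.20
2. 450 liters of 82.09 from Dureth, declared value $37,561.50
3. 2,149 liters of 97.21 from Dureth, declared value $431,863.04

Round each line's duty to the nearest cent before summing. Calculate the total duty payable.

$119,317.56

Line 1 (53.27, Dureth, 1,615 pairs, $211,371.20):
Base rate for 53.27 is 17.5%.
Origin Dureth qualifies under the Meroria–Dureth agreement and 53.27 is covered: preferential rate 11.5% applies instead.
The additional-duty order on 53.27 targets Solar, not Dureth; it does not apply.
Duty = $211,371.20 × 11.5% = $24,307.69.
Line 2 (82.09, Dureth, 450 liters, $37,561.50):
Base rate for 82.09 is 8.5%.
Origin Dureth qualifies under the Meroria–Dureth agreement and 82.09 is covered: preferential rate Free applies instead.
Duty = $37,561.50 × 0% = $0.00.
Line 3 (97.21, Dureth, 2,149 liters, $431,863.04):
Base rate for 97.21 is 22%.
Origin Dureth is the FTA partner but 97.21 is not on the preference list; base rate stands.
The additional-duty order on 97.21 targets Solar, not Dureth; it does not apply.
Duty = $431,863.04 × 22% = $95,009.87.
Total = $24,307.69 + $0.00 + $95,009.87 = $119,317.56.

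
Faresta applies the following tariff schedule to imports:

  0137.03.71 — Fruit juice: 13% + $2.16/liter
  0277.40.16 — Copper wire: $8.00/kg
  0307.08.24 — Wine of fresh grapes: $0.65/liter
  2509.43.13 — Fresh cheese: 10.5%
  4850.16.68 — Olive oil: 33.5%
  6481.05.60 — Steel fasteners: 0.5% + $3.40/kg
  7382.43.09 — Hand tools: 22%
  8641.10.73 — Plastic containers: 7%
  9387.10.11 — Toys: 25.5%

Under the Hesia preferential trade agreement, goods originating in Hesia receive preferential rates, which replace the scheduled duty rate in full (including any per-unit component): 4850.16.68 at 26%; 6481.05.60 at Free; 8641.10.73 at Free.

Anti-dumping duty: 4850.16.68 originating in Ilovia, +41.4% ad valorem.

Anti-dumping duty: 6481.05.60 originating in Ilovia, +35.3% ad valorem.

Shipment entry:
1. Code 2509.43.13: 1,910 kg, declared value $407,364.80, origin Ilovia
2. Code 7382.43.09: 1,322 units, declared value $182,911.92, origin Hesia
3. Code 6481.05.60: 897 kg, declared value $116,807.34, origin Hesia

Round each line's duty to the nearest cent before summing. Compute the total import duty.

$83,013.92

Line 1 (2509.43.13, Ilovia, 1,910 kg, $407,364.80):
Base rate for 2509.43.13 is 10.5%.
Duty = $407,364.80 × 10.5% = $42,773.30.
Line 2 (7382.43.09, Hesia, 1,322 units, $182,911.92):
Base rate for 7382.43.09 is 22%.
Origin Hesia is the FTA partner but 7382.43.09 is not on the preference list; base rate stands.
Duty = $182,911.92 × 22% = $40,240.62.
Line 3 (6481.05.60, Hesia, 897 kg, $116,807.34):
Base rate for 6481.05.60 is 0.5% + $3.40/kg.
Origin Hesia qualifies under the Faresta–Hesia agreement and 6481.05.60 is covered: preferential rate Free applies instead.
The additional-duty order on 6481.05.60 targets Ilovia, not Hesia; it does not apply.
Duty = $116,807.34 × 0% = $0.00.
Total = $42,773.30 + $40,240.62 + $0.00 = $83,013.92.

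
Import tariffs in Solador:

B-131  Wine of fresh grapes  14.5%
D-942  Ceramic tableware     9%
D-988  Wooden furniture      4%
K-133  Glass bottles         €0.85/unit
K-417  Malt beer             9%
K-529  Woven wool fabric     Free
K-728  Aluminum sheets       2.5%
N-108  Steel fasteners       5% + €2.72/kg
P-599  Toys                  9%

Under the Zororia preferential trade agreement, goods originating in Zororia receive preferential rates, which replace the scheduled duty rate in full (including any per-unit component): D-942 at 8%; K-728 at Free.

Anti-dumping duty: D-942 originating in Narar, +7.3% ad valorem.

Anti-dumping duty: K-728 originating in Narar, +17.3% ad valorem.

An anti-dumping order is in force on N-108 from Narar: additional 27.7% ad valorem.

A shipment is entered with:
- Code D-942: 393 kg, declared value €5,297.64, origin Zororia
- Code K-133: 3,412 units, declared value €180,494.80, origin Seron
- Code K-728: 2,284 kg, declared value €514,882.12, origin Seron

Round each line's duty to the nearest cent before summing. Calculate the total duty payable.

Line 1 (D-942, Zororia, 393 kg, €5,297.64):
Base rate for D-942 is 9%.
Origin Zororia qualifies under the Solador–Zororia agreement and D-942 is covered: preferential rate 8% applies instead.
The additional-duty order on D-942 targets Narar, not Zororia; it does not apply.
Duty = €5,297.64 × 8% = €423.81.
Line 2 (K-133, Seron, 3,412 units, €180,494.80):
Base rate for K-133 is €0.85/unit.
Duty = 3,412 × €0.85 = €2,900.20.
Line 3 (K-728, Seron, 2,284 kg, €514,882.12):
Base rate for K-728 is 2.5%.
K-728 has an FTA preferential rate, but origin Seron is not Zororia; base rate stands.
The additional-duty order on K-728 targets Narar, not Seron; it does not apply.
Duty = €514,882.12 × 2.5% = €12,872.05.
Total = €423.81 + €2,900.20 + €12,872.05 = €16,196.06.

€16,196.06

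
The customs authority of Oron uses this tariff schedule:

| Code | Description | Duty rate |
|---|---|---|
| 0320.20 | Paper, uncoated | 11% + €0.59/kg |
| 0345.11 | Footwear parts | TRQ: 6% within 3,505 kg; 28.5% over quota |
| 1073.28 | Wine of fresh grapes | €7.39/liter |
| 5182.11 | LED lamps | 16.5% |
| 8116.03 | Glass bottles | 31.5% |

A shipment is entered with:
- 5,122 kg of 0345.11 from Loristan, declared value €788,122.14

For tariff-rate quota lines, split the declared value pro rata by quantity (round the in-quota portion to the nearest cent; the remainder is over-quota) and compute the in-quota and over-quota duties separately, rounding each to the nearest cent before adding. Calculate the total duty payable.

Line 1 (0345.11, Loristan, 5,122 kg, €788,122.14):
Code 0345.11 is under a tariff-rate quota (threshold 3,505 kg). In-quota: 3,505 kg at 6%; over-quota: 1,617 kg at 28.5%.
Pro-rata value split: in-quota = €788,122.14 × 3,505/5,122 = €539,314.35; over-quota = €788,122.14 − €539,314.35 = €248,807.79.
In-quota duty = €539,314.35 × 6% = €32,358.86. Over-quota duty = €248,807.79 × 28.5% = €70,910.22.
Line duty = €32,358.86 + €70,910.22 = €103,269.08.

€103,269.08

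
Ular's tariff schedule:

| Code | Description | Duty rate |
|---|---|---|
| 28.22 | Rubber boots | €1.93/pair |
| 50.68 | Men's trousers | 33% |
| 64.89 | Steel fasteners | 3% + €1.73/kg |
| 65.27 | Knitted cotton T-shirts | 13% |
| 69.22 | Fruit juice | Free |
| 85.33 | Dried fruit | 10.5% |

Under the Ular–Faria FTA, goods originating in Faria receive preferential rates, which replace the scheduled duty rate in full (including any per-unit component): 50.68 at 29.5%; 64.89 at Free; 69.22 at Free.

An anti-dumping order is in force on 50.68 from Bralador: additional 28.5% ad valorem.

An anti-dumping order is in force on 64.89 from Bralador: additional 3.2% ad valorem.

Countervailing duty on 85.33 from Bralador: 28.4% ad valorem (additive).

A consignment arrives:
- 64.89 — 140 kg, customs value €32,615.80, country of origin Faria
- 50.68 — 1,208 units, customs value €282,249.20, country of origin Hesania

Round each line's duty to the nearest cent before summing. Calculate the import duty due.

€93,142.24

Line 1 (64.89, Faria, 140 kg, €32,615.80):
Base rate for 64.89 is 3% + €1.73/kg.
Origin Faria qualifies under the Ular–Faria agreement and 64.89 is covered: preferential rate Free applies instead.
The additional-duty order on 64.89 targets Bralador, not Faria; it does not apply.
Duty = €32,615.80 × 0% = €0.00.
Line 2 (50.68, Hesania, 1,208 units, €282,249.20):
Base rate for 50.68 is 33%.
50.68 has an FTA preferential rate, but origin Hesania is not Faria; base rate stands.
The additional-duty order on 50.68 targets Bralador, not Hesania; it does not apply.
Duty = €282,249.20 × 33% = €93,142.24.
Total = €0.00 + €93,142.24 = €93,142.24.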